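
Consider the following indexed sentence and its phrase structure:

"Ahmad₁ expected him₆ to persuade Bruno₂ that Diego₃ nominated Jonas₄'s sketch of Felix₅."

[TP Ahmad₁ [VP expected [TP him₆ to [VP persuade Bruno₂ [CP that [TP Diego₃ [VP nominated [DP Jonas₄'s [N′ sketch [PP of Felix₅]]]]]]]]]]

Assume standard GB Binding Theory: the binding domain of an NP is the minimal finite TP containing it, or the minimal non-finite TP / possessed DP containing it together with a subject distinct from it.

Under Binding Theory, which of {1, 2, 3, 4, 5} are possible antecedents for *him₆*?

none

*him* is a pronoun, so Principle B applies: it must be free in its binding domain.
Binding domain of *him₆*: the matrix TP, whose subject is Ahmad₁.
*Ahmad₁* c-commands the pronoun within its binding domain → coindexation would violate Principle B.
*Bruno₂*: the pronoun c-commands this R-expression → coindexation would violate Principle C on *Bruno₂*.
*Diego₃*: the pronoun c-commands this R-expression → coindexation would violate Principle C on *Diego₃*.
*Jonas₄*: the pronoun c-commands this R-expression → coindexation would violate Principle C on *Jonas₄*.
*Felix₅*: the pronoun c-commands this R-expression → coindexation would violate Principle C on *Felix₅*.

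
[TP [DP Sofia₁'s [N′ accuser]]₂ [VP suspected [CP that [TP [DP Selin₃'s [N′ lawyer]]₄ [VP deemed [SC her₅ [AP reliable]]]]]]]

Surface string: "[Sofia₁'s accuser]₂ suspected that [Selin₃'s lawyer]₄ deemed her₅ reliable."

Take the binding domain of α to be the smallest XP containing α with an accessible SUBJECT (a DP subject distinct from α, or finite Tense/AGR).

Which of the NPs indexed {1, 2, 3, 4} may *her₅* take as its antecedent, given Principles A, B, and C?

{1, 2, 3}

*her* is a pronoun, so Principle B applies: it must be free in its binding domain.
Binding domain of *her₅*: the embedded TP, whose subject is [Selin₃'s lawyer]₄.
*Sofia₁* and the pronoun do not c-command one another → neither Principle B nor Principle C is at stake; coindexation permitted.
*[Sofia₁'s accuser]₂* c-commands the pronoun but from outside its binding domain, and is not c-commanded by it → coindexation permitted.
*Selin₃* and the pronoun do not c-command one another → neither Principle B nor Principle C is at stake; coindexation permitted.
*[Selin₃'s lawyer]₄* c-commands the pronoun within its binding domain → coindexation would violate Principle B.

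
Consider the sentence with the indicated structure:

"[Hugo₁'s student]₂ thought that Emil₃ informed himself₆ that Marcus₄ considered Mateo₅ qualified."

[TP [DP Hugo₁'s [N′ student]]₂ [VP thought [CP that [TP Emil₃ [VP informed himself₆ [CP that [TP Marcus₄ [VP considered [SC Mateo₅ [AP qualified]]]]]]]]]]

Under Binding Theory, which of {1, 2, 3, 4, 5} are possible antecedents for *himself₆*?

{3}

*himself* is an anaphor, so Principle A applies: it must be bound in its binding domain.
Binding domain of *himself₆*: the embedded TP, whose subject is Emil₃.
*Hugo₁* does not c-command the anaphor → cannot bind it.
*[Hugo₁'s student]₂* c-commands the anaphor but is outside its binding domain → cannot satisfy Principle A.
*Emil₃* c-commands the anaphor within its binding domain → licit binder.
*Marcus₄* does not c-command the anaphor → cannot bind it.
*Mateo₅* does not c-command the anaphor → cannot bind it.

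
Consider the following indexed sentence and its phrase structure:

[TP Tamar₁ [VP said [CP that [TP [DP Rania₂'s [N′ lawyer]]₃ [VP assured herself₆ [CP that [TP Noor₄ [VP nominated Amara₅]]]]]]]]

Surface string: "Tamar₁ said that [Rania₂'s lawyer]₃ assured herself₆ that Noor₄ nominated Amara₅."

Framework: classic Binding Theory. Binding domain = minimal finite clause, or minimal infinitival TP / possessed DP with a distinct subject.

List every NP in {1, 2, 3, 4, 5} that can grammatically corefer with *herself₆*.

{3}

*herself* is an anaphor, so Principle A applies: it must be bound in its binding domain.
Binding domain of *herself₆*: the embedded TP, whose subject is [Rania₂'s lawyer]₃.
*Tamar₁* c-commands the anaphor but is outside its binding domain → cannot satisfy Principle A.
*Rania₂* does not c-command the anaphor → cannot bind it.
*[Rania₂'s lawyer]₃* c-commands the anaphor within its binding domain → licit binder.
*Noor₄* does not c-command the anaphor → cannot bind it.
*Amara₅* does not c-command the anaphor → cannot bind it.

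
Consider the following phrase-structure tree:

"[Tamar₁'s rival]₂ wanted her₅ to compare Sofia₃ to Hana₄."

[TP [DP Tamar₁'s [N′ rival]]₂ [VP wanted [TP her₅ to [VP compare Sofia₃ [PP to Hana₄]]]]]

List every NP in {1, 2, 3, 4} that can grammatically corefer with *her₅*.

{1}

*her* is a pronoun, so Principle B applies: it must be free in its binding domain.
Binding domain of *her₅*: the matrix TP, whose subject is [Tamar₁'s rival]₂.
*Tamar₁* and the pronoun do not c-command one another → neither Principle B nor Principle C is at stake; coindexation permitted.
*[Tamar₁'s rival]₂* c-commands the pronoun within its binding domain → coindexation would violate Principle B.
*Sofia₃*: the pronoun c-commands this R-expression → coindexation would violate Principle C on *Sofia₃*.
*Hana₄*: the pronoun c-commands this R-expression → coindexation would violate Principle C on *Hana₄*.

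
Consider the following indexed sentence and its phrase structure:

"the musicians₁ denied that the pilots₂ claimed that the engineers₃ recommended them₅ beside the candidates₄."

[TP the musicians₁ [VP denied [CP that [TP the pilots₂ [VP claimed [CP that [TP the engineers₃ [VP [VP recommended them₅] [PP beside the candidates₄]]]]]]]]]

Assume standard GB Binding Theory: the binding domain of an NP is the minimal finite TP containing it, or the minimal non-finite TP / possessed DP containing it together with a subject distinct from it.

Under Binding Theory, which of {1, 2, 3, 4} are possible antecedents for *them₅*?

{1, 2, 4}

*them* is a pronoun, so Principle B applies: it must be free in its binding domain.
Binding domain of *them₅*: the embedded TP, whose subject is the engineers₃.
*the musicians₁* c-commands the pronoun but from outside its binding domain, and is not c-commanded by it → coindexation permitted.
*the pilots₂* c-commands the pronoun but from outside its binding domain, and is not c-commanded by it → coindexation permitted.
*the engineers₃* c-commands the pronoun within its binding domain → coindexation would violate Principle B.
*the candidates₄* and the pronoun do not c-command one another → neither Principle B nor Principle C is at stake; coindexation permitted.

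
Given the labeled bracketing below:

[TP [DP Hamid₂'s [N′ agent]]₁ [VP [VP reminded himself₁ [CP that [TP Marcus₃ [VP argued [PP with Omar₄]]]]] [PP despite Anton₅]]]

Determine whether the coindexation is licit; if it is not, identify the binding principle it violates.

grammatical

The two coindexed NPs are *[Hamid₂'s agent]₁* and *himself₁*.
*himself₁* is an anaphor; its binding domain is the matrix TP, whose subject is [Hamid₂'s agent]₁. *[Hamid₂'s agent]₁* c-commands it within that domain and shares its index, so Principle A is satisfied.
*[Hamid₂'s agent]₁* is an R-expression; *himself₁* does not c-command it, and no other NP shares its index, so Principle C is satisfied.
All principles are respected.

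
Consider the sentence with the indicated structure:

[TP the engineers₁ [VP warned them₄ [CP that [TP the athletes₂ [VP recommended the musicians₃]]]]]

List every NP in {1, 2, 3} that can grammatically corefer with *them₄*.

*them* is a pronoun, so Principle B applies: it must be free in its binding domain.
Binding domain of *them₄*: the matrix TP, whose subject is the engineers₁.
*the engineers₁* c-commands the pronoun within its binding domain → coindexation would violate Principle B.
*the athletes₂*: the pronoun c-commands this R-expression → coindexation would violate Principle C on *the athletes₂*.
*the musicians₃*: the pronoun c-commands this R-expression → coindexation would violate Principle C on *the musicians₃*.

none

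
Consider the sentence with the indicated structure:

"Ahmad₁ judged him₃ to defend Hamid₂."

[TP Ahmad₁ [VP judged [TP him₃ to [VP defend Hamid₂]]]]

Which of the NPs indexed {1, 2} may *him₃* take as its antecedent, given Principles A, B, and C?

none

*him* is a pronoun, so Principle B applies: it must be free in its binding domain.
Binding domain of *him₃*: the matrix TP, whose subject is Ahmad₁.
*Ahmad₁* c-commands the pronoun within its binding domain → coindexation would violate Principle B.
*Hamid₂*: the pronoun c-commands this R-expression → coindexation would violate Principle C on *Hamid₂*.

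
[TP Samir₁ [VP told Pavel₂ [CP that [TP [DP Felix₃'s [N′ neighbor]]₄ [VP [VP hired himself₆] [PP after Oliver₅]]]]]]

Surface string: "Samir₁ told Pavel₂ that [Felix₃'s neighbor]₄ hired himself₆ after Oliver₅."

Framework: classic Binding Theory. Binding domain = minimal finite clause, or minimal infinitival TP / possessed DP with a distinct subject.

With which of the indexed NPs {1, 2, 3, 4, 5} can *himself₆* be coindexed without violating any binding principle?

*himself* is an anaphor, so Principle A applies: it must be bound in its binding domain.
Binding domain of *himself₆*: the embedded TP, whose subject is [Felix₃'s neighbor]₄.
*Samir₁* c-commands the anaphor but is outside its binding domain → cannot satisfy Principle A.
*Pavel₂* c-commands the anaphor but is outside its binding domain → cannot satisfy Principle A.
*Felix₃* does not c-command the anaphor → cannot bind it.
*[Felix₃'s neighbor]₄* c-commands the anaphor within its binding domain → licit binder.
*Oliver₅* does not c-command the anaphor → cannot bind it.

{4}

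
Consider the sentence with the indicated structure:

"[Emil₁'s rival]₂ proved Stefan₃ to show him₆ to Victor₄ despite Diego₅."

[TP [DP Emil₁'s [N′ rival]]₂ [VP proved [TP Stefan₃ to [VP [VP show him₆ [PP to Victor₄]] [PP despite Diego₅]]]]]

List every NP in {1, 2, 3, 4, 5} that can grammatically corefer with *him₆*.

*him* is a pronoun, so Principle B applies: it must be free in its binding domain.
Binding domain of *him₆*: the embedded TP, whose subject is Stefan₃.
*Emil₁* and the pronoun do not c-command one another → neither Principle B nor Principle C is at stake; coindexation permitted.
*[Emil₁'s rival]₂* c-commands the pronoun but from outside its binding domain, and is not c-commanded by it → coindexation permitted.
*Stefan₃* c-commands the pronoun within its binding domain → coindexation would violate Principle B.
*Victor₄*: the pronoun c-commands this R-expression → coindexation would violate Principle C on *Victor₄*.
*Diego₅* and the pronoun do not c-command one another → neither Principle B nor Principle C is at stake; coindexation permitted.

{1, 2, 5}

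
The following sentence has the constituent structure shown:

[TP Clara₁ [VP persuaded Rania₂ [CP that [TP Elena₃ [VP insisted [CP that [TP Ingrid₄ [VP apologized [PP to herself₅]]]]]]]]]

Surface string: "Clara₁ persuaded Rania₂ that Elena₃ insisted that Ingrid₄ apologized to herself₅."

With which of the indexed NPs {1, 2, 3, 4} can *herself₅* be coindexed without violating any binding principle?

*herself* is an anaphor, so Principle A applies: it must be bound in its binding domain.
Binding domain of *herself₅*: the embedded TP, whose subject is Ingrid₄.
*Clara₁* c-commands the anaphor but is outside its binding domain → cannot satisfy Principle A.
*Rania₂* c-commands the anaphor but is outside its binding domain → cannot satisfy Principle A.
*Elena₃* c-commands the anaphor but is outside its binding domain → cannot satisfy Principle A.
*Ingrid₄* c-commands the anaphor within its binding domain → licit binder.

{4}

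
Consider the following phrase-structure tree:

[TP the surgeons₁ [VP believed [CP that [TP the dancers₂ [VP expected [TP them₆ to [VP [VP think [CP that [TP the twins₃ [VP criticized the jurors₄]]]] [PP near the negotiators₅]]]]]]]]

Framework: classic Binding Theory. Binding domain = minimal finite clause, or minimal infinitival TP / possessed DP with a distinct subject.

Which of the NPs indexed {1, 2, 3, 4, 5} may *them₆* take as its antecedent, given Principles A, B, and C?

{1}

*them* is a pronoun, so Principle B applies: it must be free in its binding domain.
Binding domain of *them₆*: the embedded TP, whose subject is the dancers₂.
*the surgeons₁* c-commands the pronoun but from outside its binding domain, and is not c-commanded by it → coindexation permitted.
*the dancers₂* c-commands the pronoun within its binding domain → coindexation would violate Principle B.
*the twins₃*: the pronoun c-commands this R-expression → coindexation would violate Principle C on *the twins₃*.
*the jurors₄*: the pronoun c-commands this R-expression → coindexation would violate Principle C on *the jurors₄*.
*the negotiators₅*: the pronoun c-commands this R-expression → coindexation would violate Principle C on *the negotiators₅*.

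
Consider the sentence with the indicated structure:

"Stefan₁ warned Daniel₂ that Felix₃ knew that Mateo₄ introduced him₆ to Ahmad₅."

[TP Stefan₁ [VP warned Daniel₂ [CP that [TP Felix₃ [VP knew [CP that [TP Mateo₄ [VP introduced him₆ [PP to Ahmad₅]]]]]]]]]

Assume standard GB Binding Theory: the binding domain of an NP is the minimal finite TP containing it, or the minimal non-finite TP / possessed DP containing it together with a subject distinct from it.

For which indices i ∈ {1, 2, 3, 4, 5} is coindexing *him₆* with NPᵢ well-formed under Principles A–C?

{1, 2, 3}

*him* is a pronoun, so Principle B applies: it must be free in its binding domain.
Binding domain of *him₆*: the embedded TP, whose subject is Mateo₄.
*Stefan₁* c-commands the pronoun but from outside its binding domain, and is not c-commanded by it → coindexation permitted.
*Daniel₂* c-commands the pronoun but from outside its binding domain, and is not c-commanded by it → coindexation permitted.
*Felix₃* c-commands the pronoun but from outside its binding domain, and is not c-commanded by it → coindexation permitted.
*Mateo₄* c-commands the pronoun within its binding domain → coindexation would violate Principle B.
*Ahmad₅*: the pronoun c-commands this R-expression → coindexation would violate Principle C on *Ahmad₅*.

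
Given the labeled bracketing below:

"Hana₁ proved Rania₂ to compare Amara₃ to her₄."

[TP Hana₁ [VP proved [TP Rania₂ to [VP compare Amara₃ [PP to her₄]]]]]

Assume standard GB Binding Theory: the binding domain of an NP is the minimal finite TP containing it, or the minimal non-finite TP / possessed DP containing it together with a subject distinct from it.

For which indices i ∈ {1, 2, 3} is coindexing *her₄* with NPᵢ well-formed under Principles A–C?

*her* is a pronoun, so Principle B applies: it must be free in its binding domain.
Binding domain of *her₄*: the embedded TP, whose subject is Rania₂.
*Hana₁* c-commands the pronoun but from outside its binding domain, and is not c-commanded by it → coindexation permitted.
*Rania₂* c-commands the pronoun within its binding domain → coindexation would violate Principle B.
*Amara₃* c-commands the pronoun within its binding domain → coindexation would violate Principle B.

{1}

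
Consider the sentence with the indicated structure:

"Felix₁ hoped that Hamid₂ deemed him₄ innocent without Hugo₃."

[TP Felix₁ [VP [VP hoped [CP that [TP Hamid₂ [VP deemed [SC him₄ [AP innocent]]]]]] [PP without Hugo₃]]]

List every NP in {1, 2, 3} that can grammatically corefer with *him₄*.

{1, 3}

*him* is a pronoun, so Principle B applies: it must be free in its binding domain.
Binding domain of *him₄*: the embedded TP, whose subject is Hamid₂.
*Felix₁* c-commands the pronoun but from outside its binding domain, and is not c-commanded by it → coindexation permitted.
*Hamid₂* c-commands the pronoun within its binding domain → coindexation would violate Principle B.
*Hugo₃* and the pronoun do not c-command one another → neither Principle B nor Principle C is at stake; coindexation permitted.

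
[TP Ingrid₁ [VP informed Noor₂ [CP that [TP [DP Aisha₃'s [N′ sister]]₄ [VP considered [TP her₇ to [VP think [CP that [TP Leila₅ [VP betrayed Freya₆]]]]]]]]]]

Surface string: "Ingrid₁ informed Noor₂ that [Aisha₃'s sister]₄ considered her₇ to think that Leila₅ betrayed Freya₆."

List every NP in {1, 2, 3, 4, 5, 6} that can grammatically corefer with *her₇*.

*her* is a pronoun, so Principle B applies: it must be free in its binding domain.
Binding domain of *her₇*: the embedded TP, whose subject is [Aisha₃'s sister]₄.
*Ingrid₁* c-commands the pronoun but from outside its binding domain, and is not c-commanded by it → coindexation permitted.
*Noor₂* c-commands the pronoun but from outside its binding domain, and is not c-commanded by it → coindexation permitted.
*Aisha₃* and the pronoun do not c-command one another → neither Principle B nor Principle C is at stake; coindexation permitted.
*[Aisha₃'s sister]₄* c-commands the pronoun within its binding domain → coindexation would violate Principle B.
*Leila₅*: the pronoun c-commands this R-expression → coindexation would violate Principle C on *Leila₅*.
*Freya₆*: the pronoun c-commands this R-expression → coindexation would violate Principle C on *Freya₆*.

{1, 2, 3}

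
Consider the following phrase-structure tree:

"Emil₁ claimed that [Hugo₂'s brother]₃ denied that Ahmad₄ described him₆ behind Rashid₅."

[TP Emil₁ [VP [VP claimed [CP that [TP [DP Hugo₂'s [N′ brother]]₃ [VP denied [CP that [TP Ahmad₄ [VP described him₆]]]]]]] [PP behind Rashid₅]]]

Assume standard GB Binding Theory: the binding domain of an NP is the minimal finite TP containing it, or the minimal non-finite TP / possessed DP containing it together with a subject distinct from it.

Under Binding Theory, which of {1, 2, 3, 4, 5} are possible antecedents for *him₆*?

{1, 2, 3, 5}

*him* is a pronoun, so Principle B applies: it must be free in its binding domain.
Binding domain of *him₆*: the embedded TP, whose subject is Ahmad₄.
*Emil₁* c-commands the pronoun but from outside its binding domain, and is not c-commanded by it → coindexation permitted.
*Hugo₂* and the pronoun do not c-command one another → neither Principle B nor Principle C is at stake; coindexation permitted.
*[Hugo₂'s brother]₃* c-commands the pronoun but from outside its binding domain, and is not c-commanded by it → coindexation permitted.
*Ahmad₄* c-commands the pronoun within its binding domain → coindexation would violate Principle B.
*Rashid₅* and the pronoun do not c-command one another → neither Principle B nor Principle C is at stake; coindexation permitted.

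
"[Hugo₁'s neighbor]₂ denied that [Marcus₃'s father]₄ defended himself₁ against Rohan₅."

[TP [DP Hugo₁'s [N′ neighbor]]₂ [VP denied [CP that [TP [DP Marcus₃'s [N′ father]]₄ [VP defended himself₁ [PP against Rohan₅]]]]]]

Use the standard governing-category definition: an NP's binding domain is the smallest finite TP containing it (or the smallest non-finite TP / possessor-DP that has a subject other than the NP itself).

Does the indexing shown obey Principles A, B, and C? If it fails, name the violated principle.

Principle A

The two coindexed NPs are *Hugo₁* and *himself₁*.
*himself₁* is an anaphor. Principle A requires it to be bound within its binding domain — the embedded TP, whose subject is [Marcus₃'s father]₄.
Within that domain it is c-commanded by *[Marcus₃'s father]₄*, which does not share its index.
*Hugo₁* does not c-command the anaphor at all.
The anaphor is unbound in its domain → Principle A violation.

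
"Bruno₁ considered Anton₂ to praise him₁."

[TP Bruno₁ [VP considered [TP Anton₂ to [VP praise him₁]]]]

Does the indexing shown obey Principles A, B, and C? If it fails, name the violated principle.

The two coindexed NPs are *Bruno₁* and *him₁*.
*him₁* is a pronoun; its binding domain is the embedded TP, whose subject is Anton₂. Within that domain it is c-commanded only by *Anton₂*, which carries a different index — the pronoun is free locally, so Principle B holds.
*Bruno₁* is an R-expression; *him₁* does not c-command it, and no other NP shares its index, so Principle C is satisfied.
All principles are respected.

grammatical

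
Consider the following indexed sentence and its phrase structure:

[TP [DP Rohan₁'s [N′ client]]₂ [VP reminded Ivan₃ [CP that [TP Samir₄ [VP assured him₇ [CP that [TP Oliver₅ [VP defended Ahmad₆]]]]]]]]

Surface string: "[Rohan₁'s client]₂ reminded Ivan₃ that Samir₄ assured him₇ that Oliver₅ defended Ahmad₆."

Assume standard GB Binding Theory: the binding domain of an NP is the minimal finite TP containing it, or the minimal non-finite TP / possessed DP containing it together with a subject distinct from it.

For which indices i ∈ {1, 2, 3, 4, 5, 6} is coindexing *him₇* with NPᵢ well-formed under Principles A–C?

*him* is a pronoun, so Principle B applies: it must be free in its binding domain.
Binding domain of *him₇*: the embedded TP, whose subject is Samir₄.
*Rohan₁* and the pronoun do not c-command one another → neither Principle B nor Principle C is at stake; coindexation permitted.
*[Rohan₁'s client]₂* c-commands the pronoun but from outside its binding domain, and is not c-commanded by it → coindexation permitted.
*Ivan₃* c-commands the pronoun but from outside its binding domain, and is not c-commanded by it → coindexation permitted.
*Samir₄* c-commands the pronoun within its binding domain → coindexation would violate Principle B.
*Oliver₅*: the pronoun c-commands this R-expression → coindexation would violate Principle C on *Oliver₅*.
*Ahmad₆*: the pronoun c-commands this R-expression → coindexation would violate Principle C on *Ahmad₆*.

{1, 2, 3}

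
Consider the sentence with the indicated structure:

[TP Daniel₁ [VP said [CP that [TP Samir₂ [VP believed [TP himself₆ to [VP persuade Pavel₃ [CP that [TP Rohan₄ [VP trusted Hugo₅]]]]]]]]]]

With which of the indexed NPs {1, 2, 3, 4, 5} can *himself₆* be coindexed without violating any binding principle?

*himself* is an anaphor, so Principle A applies: it must be bound in its binding domain.
Binding domain of *himself₆*: the embedded TP, whose subject is Samir₂.
*Daniel₁* c-commands the anaphor but is outside its binding domain → cannot satisfy Principle A.
*Samir₂* c-commands the anaphor within its binding domain → licit binder.
*Pavel₃* does not c-command the anaphor → cannot bind it.
*Rohan₄* does not c-command the anaphor → cannot bind it.
*Hugo₅* does not c-command the anaphor → cannot bind it.

{2}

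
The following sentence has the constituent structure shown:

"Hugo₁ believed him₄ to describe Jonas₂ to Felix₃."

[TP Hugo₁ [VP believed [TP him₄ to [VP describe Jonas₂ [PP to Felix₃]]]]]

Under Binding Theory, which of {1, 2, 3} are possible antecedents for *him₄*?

*him* is a pronoun, so Principle B applies: it must be free in its binding domain.
Binding domain of *him₄*: the matrix TP, whose subject is Hugo₁.
*Hugo₁* c-commands the pronoun within its binding domain → coindexation would violate Principle B.
*Jonas₂*: the pronoun c-commands this R-expression → coindexation would violate Principle C on *Jonas₂*.
*Felix₃*: the pronoun c-commands this R-expression → coindexation would violate Principle C on *Felix₃*.

none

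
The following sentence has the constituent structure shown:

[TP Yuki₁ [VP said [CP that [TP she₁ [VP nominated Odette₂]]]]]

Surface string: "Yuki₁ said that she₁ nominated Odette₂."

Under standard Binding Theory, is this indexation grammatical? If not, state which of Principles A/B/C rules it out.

grammatical

The two coindexed NPs are *Yuki₁* and *she₁*.
*she₁* is a pronoun; nothing c-commands it within its binding domain (the embedded TP.), so Principle B holds trivially.
*Yuki₁* is an R-expression; *she₁* does not c-command it, and no other NP shares its index, so Principle C is satisfied.
All principles are respected.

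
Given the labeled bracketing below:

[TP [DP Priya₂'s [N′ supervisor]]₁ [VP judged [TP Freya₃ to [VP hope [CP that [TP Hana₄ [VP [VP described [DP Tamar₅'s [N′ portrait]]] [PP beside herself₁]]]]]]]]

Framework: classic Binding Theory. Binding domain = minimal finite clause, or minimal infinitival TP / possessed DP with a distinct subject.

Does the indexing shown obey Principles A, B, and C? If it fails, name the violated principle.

The two coindexed NPs are *[Priya₂'s supervisor]₁* and *herself₁*.
*herself₁* is an anaphor. Principle A requires it to be bound within its binding domain — the embedded TP, whose subject is Hana₄.
Within that domain it is c-commanded by *Hana₄*, which does not share its index.
*[Priya₂'s supervisor]₁* does c-command the anaphor, but from outside its binding domain.
The anaphor is unbound in its domain → Principle A violation.

Principle A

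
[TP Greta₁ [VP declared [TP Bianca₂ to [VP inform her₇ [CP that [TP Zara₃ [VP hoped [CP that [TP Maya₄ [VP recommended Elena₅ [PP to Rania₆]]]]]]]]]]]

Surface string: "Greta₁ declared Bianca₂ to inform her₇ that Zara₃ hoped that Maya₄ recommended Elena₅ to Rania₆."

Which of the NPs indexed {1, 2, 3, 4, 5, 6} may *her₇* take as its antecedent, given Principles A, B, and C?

*her* is a pronoun, so Principle B applies: it must be free in its binding domain.
Binding domain of *her₇*: the embedded TP, whose subject is Bianca₂.
*Greta₁* c-commands the pronoun but from outside its binding domain, and is not c-commanded by it → coindexation permitted.
*Bianca₂* c-commands the pronoun within its binding domain → coindexation would violate Principle B.
*Zara₃*: the pronoun c-commands this R-expression → coindexation would violate Principle C on *Zara₃*.
*Maya₄*: the pronoun c-commands this R-expression → coindexation would violate Principle C on *Maya₄*.
*Elena₅*: the pronoun c-commands this R-expression → coindexation would violate Principle C on *Elena₅*.
*Rania₆*: the pronoun c-commands this R-expression → coindexation would violate Principle C on *Rania₆*.

{1}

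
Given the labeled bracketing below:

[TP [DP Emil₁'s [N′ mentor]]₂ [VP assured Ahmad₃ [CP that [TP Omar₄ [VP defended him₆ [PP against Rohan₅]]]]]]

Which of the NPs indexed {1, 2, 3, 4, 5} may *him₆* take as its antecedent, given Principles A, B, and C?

{1, 2, 3}

*him* is a pronoun, so Principle B applies: it must be free in its binding domain.
Binding domain of *him₆*: the embedded TP, whose subject is Omar₄.
*Emil₁* and the pronoun do not c-command one another → neither Principle B nor Principle C is at stake; coindexation permitted.
*[Emil₁'s mentor]₂* c-commands the pronoun but from outside its binding domain, and is not c-commanded by it → coindexation permitted.
*Ahmad₃* c-commands the pronoun but from outside its binding domain, and is not c-commanded by it → coindexation permitted.
*Omar₄* c-commands the pronoun within its binding domain → coindexation would violate Principle B.
*Rohan₅*: the pronoun c-commands this R-expression → coindexation would violate Principle C on *Rohan₅*.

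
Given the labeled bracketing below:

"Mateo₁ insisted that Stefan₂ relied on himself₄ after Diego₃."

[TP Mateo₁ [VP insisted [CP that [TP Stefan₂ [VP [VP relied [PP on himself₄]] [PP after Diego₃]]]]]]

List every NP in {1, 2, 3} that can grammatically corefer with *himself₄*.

{2}

*himself* is an anaphor, so Principle A applies: it must be bound in its binding domain.
Binding domain of *himself₄*: the embedded TP, whose subject is Stefan₂.
*Mateo₁* c-commands the anaphor but is outside its binding domain → cannot satisfy Principle A.
*Stefan₂* c-commands the anaphor within its binding domain → licit binder.
*Diego₃* does not c-command the anaphor → cannot bind it.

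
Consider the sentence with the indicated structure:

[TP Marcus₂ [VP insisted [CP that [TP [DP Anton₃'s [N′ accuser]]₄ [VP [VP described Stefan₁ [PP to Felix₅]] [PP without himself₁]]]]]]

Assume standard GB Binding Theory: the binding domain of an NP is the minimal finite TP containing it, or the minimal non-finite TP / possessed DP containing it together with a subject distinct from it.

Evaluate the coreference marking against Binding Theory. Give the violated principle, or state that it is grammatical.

The two coindexed NPs are *Stefan₁* and *himself₁*.
*himself₁* is an anaphor. Principle A requires it to be bound within its binding domain — the embedded TP, whose subject is [Anton₃'s accuser]₄.
Within that domain it is c-commanded by *[Anton₃'s accuser]₄*, which does not share its index.
*Stefan₁* does not c-command the anaphor at all.
The anaphor is unbound in its domain → Principle A violation.

Principle A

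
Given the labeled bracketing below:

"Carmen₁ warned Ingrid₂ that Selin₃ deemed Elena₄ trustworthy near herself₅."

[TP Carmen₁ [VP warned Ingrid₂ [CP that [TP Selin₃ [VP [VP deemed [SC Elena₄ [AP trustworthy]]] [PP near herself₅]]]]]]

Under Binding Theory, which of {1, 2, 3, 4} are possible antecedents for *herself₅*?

*herself* is an anaphor, so Principle A applies: it must be bound in its binding domain.
Binding domain of *herself₅*: the embedded TP, whose subject is Selin₃.
*Carmen₁* c-commands the anaphor but is outside its binding domain → cannot satisfy Principle A.
*Ingrid₂* c-commands the anaphor but is outside its binding domain → cannot satisfy Principle A.
*Selin₃* c-commands the anaphor within its binding domain → licit binder.
*Elena₄* does not c-command the anaphor → cannot bind it.

{3}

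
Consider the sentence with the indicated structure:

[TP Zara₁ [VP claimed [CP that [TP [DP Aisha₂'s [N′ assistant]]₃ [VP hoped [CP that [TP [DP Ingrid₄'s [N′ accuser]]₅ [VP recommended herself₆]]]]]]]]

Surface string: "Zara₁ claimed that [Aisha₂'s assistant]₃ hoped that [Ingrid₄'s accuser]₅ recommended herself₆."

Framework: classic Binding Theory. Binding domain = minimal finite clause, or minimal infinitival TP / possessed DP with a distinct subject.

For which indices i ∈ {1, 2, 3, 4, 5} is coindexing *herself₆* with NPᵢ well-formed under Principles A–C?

{5}

*herself* is an anaphor, so Principle A applies: it must be bound in its binding domain.
Binding domain of *herself₆*: the embedded TP, whose subject is [Ingrid₄'s accuser]₅.
*Zara₁* c-commands the anaphor but is outside its binding domain → cannot satisfy Principle A.
*Aisha₂* does not c-command the anaphor → cannot bind it.
*[Aisha₂'s assistant]₃* c-commands the anaphor but is outside its binding domain → cannot satisfy Principle A.
*Ingrid₄* does not c-command the anaphor → cannot bind it.
*[Ingrid₄'s accuser]₅* c-commands the anaphor within its binding domain → licit binder.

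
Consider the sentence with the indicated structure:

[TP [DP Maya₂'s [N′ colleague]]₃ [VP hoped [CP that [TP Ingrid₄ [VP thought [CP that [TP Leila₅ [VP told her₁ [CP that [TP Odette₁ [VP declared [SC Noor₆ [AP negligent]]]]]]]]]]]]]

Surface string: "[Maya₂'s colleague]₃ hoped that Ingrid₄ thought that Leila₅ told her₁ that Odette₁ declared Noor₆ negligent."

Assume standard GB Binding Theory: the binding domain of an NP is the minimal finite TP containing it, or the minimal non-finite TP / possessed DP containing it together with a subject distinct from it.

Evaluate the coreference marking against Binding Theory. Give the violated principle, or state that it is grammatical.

The two coindexed NPs are *her₁* and *Odette₁*.
*Odette₁* is an R-expression. Principle C requires it to be free everywhere.
*her₁* c-commands it and carries the same index.
The R-expression is bound → Principle C violation.

Principle C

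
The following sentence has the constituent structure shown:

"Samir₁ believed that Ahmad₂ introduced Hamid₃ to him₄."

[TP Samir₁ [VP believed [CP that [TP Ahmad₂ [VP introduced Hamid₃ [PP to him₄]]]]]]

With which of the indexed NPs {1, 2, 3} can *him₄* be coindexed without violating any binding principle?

{1}

*him* is a pronoun, so Principle B applies: it must be free in its binding domain.
Binding domain of *him₄*: the embedded TP, whose subject is Ahmad₂.
*Samir₁* c-commands the pronoun but from outside its binding domain, and is not c-commanded by it → coindexation permitted.
*Ahmad₂* c-commands the pronoun within its binding domain → coindexation would violate Principle B.
*Hamid₃* c-commands the pronoun within its binding domain → coindexation would violate Principle B.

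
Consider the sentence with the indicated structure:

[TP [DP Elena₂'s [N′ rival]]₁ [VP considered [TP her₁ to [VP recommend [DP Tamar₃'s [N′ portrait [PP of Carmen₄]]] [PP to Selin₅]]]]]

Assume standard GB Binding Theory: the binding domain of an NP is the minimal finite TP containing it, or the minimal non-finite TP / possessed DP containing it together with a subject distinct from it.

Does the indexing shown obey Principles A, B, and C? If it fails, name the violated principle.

Principle B

The two coindexed NPs are *[Elena₂'s rival]₁* and *her₁*.
*her₁* is a pronoun. Its binding domain is the matrix TP, whose subject is [Elena₂'s rival]₁.
*[Elena₂'s rival]₁* c-commands it within that domain and carries the same index.
The pronoun is locally bound → Principle B violation.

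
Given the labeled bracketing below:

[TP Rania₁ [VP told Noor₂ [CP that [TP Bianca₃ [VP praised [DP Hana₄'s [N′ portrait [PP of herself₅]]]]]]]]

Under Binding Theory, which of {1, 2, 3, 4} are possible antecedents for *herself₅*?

{4}

*herself* is an anaphor, so Principle A applies: it must be bound in its binding domain.
Binding domain of *herself₅*: the possessed DP, whose subject is Hana₄.
*Rania₁* c-commands the anaphor but is outside its binding domain → cannot satisfy Principle A.
*Noor₂* c-commands the anaphor but is outside its binding domain → cannot satisfy Principle A.
*Bianca₃* c-commands the anaphor but is outside its binding domain → cannot satisfy Principle A.
*Hana₄* c-commands the anaphor within its binding domain → licit binder.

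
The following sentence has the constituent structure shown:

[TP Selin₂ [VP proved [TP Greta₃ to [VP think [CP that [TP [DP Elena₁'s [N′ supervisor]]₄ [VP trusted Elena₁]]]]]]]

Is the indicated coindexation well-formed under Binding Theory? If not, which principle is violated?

grammatical

The two coindexed NPs are *Elena₁* and *Elena₁*.
*Elena₁* is an R-expression; no coindexed NP c-commands it, so Principle C holds.
*Elena₁* is an R-expression; *Elena₁* does not c-command it, and no other NP shares its index, so Principle C is satisfied.
All principles are respected.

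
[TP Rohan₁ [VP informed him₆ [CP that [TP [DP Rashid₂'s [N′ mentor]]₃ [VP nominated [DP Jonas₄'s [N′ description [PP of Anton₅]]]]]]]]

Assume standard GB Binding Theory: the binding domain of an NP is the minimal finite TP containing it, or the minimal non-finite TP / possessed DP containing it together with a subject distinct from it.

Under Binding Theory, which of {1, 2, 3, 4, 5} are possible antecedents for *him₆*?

none

*him* is a pronoun, so Principle B applies: it must be free in its binding domain.
Binding domain of *him₆*: the matrix TP, whose subject is Rohan₁.
*Rohan₁* c-commands the pronoun within its binding domain → coindexation would violate Principle B.
*Rashid₂*: the pronoun c-commands this R-expression → coindexation would violate Principle C on *Rashid₂*.
*[Rashid₂'s mentor]₃*: the pronoun c-commands this R-expression → coindexation would violate Principle C on *[Rashid₂'s mentor]₃*.
*Jonas₄*: the pronoun c-commands this R-expression → coindexation would violate Principle C on *Jonas₄*.
*Anton₅*: the pronoun c-commands this R-expression → coindexation would violate Principle C on *Anton₅*.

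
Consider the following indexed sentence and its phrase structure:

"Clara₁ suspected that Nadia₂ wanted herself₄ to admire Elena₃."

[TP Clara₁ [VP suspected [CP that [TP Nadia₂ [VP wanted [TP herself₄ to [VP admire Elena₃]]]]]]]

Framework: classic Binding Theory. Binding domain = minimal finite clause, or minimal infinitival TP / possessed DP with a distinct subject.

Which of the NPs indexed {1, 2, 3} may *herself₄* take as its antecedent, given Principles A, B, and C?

*herself* is an anaphor, so Principle A applies: it must be bound in its binding domain.
Binding domain of *herself₄*: the embedded TP, whose subject is Nadia₂.
*Clara₁* c-commands the anaphor but is outside its binding domain → cannot satisfy Principle A.
*Nadia₂* c-commands the anaphor within its binding domain → licit binder.
*Elena₃* does not c-command the anaphor → cannot bind it.

{2}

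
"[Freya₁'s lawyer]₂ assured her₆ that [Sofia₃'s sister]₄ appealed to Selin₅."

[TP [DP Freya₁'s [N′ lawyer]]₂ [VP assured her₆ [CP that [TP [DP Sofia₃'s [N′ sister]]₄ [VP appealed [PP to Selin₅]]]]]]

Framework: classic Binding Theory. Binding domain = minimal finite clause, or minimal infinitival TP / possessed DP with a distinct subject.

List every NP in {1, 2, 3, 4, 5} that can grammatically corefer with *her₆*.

*her* is a pronoun, so Principle B applies: it must be free in its binding domain.
Binding domain of *her₆*: the matrix TP, whose subject is [Freya₁'s lawyer]₂.
*Freya₁* and the pronoun do not c-command one another → neither Principle B nor Principle C is at stake; coindexation permitted.
*[Freya₁'s lawyer]₂* c-commands the pronoun within its binding domain → coindexation would violate Principle B.
*Sofia₃*: the pronoun c-commands this R-expression → coindexation would violate Principle C on *Sofia₃*.
*[Sofia₃'s sister]₄*: the pronoun c-commands this R-expression → coindexation would violate Principle C on *[Sofia₃'s sister]₄*.
*Selin₅*: the pronoun c-commands this R-expression → coindexation would violate Principle C on *Selin₅*.

{1}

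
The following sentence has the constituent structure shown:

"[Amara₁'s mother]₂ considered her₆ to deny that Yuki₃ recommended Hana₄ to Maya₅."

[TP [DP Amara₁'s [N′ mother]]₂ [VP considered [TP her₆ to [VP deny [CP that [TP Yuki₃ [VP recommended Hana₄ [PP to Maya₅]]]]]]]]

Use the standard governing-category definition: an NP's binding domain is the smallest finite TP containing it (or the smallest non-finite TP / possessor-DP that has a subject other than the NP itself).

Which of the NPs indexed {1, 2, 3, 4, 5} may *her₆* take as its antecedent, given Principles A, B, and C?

*her* is a pronoun, so Principle B applies: it must be free in its binding domain.
Binding domain of *her₆*: the matrix TP, whose subject is [Amara₁'s mother]₂.
*Amara₁* and the pronoun do not c-command one another → neither Principle B nor Principle C is at stake; coindexation permitted.
*[Amara₁'s mother]₂* c-commands the pronoun within its binding domain → coindexation would violate Principle B.
*Yuki₃*: the pronoun c-commands this R-expression → coindexation would violate Principle C on *Yuki₃*.
*Hana₄*: the pronoun c-commands this R-expression → coindexation would violate Principle C on *Hana₄*.
*Maya₅*: the pronoun c-commands this R-expression → coindexation would violate Principle C on *Maya₅*.

{1}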